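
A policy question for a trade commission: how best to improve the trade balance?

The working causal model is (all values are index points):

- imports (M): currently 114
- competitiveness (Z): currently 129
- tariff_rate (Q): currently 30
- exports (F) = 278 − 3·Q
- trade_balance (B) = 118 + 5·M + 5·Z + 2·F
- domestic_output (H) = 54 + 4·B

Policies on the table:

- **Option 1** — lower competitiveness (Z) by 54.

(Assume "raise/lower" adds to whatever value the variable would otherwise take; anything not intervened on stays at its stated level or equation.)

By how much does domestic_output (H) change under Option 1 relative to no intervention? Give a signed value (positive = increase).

-1080

Baseline:
  M = 114
  Z = 129
  Q = 30
  F = 278 − 3·30 = 188
  B = 118 + 5·114 + 5·129 + 2·188 = 1709
  H = 54 + 4·1709 = 6890
Option 1 (Z − 54):
  M = 114
  Z = 129 − 54 = 75
  Q = 30
  F = 278 − 3·30 = 188
  B = 118 + 5·114 + 5·75 + 2·188 = 1439
  H = 54 + 4·1439 = 5810
Change in H: 5810 − 6890 = -1080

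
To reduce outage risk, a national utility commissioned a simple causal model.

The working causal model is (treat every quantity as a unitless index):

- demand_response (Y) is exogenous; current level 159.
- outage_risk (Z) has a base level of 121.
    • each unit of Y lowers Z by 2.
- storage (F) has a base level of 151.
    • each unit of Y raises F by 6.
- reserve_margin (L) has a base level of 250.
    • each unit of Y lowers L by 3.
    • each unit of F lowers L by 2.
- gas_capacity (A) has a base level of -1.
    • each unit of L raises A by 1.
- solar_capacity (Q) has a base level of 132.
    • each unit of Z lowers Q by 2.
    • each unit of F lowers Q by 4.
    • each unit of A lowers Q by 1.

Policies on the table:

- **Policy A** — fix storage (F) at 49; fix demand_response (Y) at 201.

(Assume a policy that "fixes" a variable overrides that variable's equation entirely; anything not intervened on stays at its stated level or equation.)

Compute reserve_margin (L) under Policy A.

-451

Policy A (F := 49, Y := 201):
  Y = 201
  F = 49
  L = 250 − 3·201 − 2·49 = -451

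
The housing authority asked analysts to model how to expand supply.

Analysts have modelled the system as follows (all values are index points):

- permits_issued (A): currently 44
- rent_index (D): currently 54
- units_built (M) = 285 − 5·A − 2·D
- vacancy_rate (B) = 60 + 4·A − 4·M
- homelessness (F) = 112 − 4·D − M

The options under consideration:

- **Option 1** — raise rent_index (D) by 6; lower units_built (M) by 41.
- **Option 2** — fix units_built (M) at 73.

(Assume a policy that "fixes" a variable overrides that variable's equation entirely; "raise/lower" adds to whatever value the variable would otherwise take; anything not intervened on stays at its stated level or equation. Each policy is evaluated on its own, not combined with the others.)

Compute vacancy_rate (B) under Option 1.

620

Option 1 (D + 6, M − 41):
  A = 44
  D = 54 + 6 = 60
  M = 285 − 5·44 − 2·60 (−41 from intervention) = -96
  B = 60 + 4·44 − 4·(-96) = 620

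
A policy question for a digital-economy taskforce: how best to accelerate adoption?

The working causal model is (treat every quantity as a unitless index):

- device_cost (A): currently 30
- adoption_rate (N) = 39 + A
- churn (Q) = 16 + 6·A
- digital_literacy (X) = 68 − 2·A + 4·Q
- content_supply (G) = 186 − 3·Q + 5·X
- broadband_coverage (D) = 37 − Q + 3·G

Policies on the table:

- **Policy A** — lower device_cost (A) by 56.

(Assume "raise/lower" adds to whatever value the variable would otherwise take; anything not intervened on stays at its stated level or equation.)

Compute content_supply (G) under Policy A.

-1594

Policy A (A − 56):
  A = 30 − 56 = -26
  Q = 16 + 6·(-26) = -140
  X = 68 − 2·(-26) + 4·(-140) = -440
  G = 186 − 3·(-140) + 5·(-440) = -1594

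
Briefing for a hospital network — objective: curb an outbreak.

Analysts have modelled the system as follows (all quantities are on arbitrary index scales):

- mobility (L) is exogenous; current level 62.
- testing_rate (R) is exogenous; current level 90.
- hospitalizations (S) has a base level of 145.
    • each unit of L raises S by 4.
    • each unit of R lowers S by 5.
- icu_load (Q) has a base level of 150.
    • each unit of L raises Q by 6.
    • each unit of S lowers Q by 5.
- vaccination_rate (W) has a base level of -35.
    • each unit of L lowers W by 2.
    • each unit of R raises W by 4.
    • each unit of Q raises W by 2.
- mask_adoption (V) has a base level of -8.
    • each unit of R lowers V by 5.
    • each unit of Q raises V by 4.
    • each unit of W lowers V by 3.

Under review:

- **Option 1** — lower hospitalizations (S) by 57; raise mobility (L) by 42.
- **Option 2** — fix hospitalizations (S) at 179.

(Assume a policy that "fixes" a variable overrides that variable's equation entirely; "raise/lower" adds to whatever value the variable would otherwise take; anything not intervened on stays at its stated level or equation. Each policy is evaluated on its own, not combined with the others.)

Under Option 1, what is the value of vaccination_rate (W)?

1125

Option 1 (S − 57, L + 42):
  L = 62 + 42 = 104
  R = 90
  S = 145 + 4·104 − 5·90 (−57 from intervention) = 54
  Q = 150 + 6·104 − 5·54 = 504
  W = -35 − 2·104 + 4·90 + 2·504 = 1125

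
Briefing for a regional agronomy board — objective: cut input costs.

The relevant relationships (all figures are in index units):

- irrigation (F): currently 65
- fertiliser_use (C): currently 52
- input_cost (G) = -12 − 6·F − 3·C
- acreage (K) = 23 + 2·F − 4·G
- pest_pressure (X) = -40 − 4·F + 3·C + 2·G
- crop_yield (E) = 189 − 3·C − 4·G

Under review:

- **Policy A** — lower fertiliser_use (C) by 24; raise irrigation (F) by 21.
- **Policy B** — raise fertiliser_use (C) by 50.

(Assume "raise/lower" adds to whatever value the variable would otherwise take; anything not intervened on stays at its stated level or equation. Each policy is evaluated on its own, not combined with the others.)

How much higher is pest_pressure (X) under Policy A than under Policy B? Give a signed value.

Policy A (C − 24, F + 21):
  F = 65 + 21 = 86
  C = 52 − 24 = 28
  G = -12 − 6·86 − 3·28 = -612
  X = -40 − 4·86 + 3·28 + 2·(-612) = -1524
Policy B (C + 50):
  F = 65
  C = 52 + 50 = 102
  G = -12 − 6·65 − 3·102 = -708
  X = -40 − 4·65 + 3·102 + 2·(-708) = -1410
X: -1524 − (-1410) = -114

-114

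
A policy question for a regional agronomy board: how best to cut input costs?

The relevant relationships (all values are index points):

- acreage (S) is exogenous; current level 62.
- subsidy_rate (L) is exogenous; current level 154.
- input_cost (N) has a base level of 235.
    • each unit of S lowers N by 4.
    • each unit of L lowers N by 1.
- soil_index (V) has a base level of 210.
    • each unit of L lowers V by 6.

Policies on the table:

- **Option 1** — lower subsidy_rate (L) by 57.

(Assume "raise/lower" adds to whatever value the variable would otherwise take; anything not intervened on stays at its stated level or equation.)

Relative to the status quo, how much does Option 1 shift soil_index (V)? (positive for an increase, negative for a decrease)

Baseline:
  L = 154
  V = 210 − 6·154 = -714
Option 1 (L − 57):
  L = 154 − 57 = 97
  V = 210 − 6·97 = -372
Change in V: -372 − (-714) = 342

342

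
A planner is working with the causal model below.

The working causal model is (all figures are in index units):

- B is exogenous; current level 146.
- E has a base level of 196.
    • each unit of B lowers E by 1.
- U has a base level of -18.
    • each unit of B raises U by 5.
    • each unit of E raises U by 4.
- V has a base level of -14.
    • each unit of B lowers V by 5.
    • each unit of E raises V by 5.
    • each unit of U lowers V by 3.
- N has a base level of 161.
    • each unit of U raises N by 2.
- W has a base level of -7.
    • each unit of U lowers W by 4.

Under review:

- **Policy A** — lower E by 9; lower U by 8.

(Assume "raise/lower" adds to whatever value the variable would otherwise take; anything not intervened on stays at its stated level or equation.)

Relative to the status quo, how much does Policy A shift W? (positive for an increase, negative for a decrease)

176

Baseline:
  B = 146
  E = 196 − 146 = 50
  U = -18 + 5·146 + 4·50 = 912
  W = -7 − 4·912 = -3655
Policy A (E − 9, U − 8):
  B = 146
  E = 196 − 146 (−9 from intervention) = 41
  U = -18 + 5·146 + 4·41 (−8 from intervention) = 868
  W = -7 − 4·868 = -3479
Change in W: -3479 − (-3655) = 176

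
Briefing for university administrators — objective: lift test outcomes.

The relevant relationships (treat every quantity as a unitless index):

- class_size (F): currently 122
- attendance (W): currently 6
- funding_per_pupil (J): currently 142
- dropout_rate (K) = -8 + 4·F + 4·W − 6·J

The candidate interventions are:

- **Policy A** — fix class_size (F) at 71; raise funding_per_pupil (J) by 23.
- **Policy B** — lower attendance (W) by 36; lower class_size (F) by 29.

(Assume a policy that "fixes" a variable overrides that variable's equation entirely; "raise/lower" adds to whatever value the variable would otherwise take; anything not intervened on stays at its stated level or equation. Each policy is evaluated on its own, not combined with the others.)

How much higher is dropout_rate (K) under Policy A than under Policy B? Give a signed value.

Policy A (F := 71, J + 23):
  F = 71
  W = 6
  J = 142 + 23 = 165
  K = -8 + 4·71 + 4·6 − 6·165 = -690
Policy B (W − 36, F − 29):
  F = 122 − 29 = 93
  W = 6 − 36 = -30
  J = 142
  K = -8 + 4·93 + 4·(-30) − 6·142 = -608
K: -690 − (-608) = -82

-82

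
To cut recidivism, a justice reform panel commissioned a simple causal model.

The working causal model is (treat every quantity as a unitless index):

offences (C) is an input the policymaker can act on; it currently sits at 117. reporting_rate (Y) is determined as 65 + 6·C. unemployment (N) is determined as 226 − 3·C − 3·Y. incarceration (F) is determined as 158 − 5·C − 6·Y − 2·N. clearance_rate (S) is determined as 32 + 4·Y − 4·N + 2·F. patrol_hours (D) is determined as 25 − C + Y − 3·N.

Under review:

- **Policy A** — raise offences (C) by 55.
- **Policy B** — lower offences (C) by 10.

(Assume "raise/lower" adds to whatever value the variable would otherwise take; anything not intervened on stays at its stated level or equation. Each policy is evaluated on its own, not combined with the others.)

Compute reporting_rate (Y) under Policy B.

Policy B (C − 10):
  C = 117 − 10 = 107
  Y = 65 + 6·107 = 707

707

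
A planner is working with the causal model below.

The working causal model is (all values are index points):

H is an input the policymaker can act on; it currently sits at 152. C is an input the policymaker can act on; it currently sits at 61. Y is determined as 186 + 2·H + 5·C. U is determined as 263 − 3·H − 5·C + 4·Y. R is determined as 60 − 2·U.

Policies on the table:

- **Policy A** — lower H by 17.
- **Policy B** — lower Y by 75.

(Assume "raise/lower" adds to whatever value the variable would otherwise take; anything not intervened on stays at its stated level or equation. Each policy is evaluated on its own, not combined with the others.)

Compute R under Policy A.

-5134

Policy A (H − 17):
  H = 152 − 17 = 135
  C = 61
  Y = 186 + 2·135 + 5·61 = 761
  U = 263 − 3·135 − 5·61 + 4·761 = 2597
  R = 60 − 2·2597 = -5134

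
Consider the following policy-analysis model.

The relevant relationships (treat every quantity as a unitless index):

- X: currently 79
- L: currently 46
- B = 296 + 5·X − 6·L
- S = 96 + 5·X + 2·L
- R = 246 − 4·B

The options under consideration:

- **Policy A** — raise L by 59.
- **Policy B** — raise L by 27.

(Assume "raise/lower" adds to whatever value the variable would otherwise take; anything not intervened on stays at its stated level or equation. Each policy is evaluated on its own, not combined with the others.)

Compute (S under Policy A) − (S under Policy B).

64

Policy A (L + 59):
  X = 79
  L = 46 + 59 = 105
  S = 96 + 5·79 + 2·105 = 701
Policy B (L + 27):
  X = 79
  L = 46 + 27 = 73
  S = 96 + 5·79 + 2·73 = 637
S: 701 − 637 = 64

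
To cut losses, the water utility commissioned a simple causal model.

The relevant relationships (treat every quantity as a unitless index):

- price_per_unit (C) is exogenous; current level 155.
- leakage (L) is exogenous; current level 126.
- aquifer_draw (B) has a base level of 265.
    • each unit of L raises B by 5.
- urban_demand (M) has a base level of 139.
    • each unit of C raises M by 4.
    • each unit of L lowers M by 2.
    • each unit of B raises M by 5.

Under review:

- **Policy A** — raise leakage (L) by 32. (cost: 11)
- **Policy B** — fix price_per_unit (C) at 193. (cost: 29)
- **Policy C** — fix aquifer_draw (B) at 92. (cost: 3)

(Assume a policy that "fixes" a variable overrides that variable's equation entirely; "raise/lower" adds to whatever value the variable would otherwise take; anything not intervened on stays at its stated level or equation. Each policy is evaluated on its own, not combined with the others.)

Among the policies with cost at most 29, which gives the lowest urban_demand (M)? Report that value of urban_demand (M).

Policy A (L + 32):
  C = 155
  L = 126 + 32 = 158
  B = 265 + 5·158 = 1055
  M = 139 + 4·155 − 2·158 + 5·1055 = 5718
Policy B (C := 193):
  C = 193
  L = 126
  B = 265 + 5·126 = 895
  M = 139 + 4·193 − 2·126 + 5·895 = 5134
Policy C (B := 92):
  C = 155
  L = 126
  B = 92
  M = 139 + 4·155 − 2·126 + 5·92 = 967
Comparing — Policy A: M=5718, Policy B: M=5134, Policy C: M=967. Lowest is 967 (Policy C).

967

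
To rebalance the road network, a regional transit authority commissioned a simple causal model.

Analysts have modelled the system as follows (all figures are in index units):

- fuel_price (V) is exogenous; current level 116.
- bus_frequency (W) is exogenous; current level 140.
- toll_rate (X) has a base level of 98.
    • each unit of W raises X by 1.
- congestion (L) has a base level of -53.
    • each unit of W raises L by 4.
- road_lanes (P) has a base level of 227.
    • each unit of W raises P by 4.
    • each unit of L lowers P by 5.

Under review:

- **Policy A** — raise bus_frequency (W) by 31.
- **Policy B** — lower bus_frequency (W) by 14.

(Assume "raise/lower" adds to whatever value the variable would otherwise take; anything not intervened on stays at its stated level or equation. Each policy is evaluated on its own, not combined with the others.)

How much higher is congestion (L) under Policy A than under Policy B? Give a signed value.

180

Policy A (W + 31):
  W = 140 + 31 = 171
  L = -53 + 4·171 = 631
Policy B (W − 14):
  W = 140 − 14 = 126
  L = -53 + 4·126 = 451
L: 631 − 451 = 180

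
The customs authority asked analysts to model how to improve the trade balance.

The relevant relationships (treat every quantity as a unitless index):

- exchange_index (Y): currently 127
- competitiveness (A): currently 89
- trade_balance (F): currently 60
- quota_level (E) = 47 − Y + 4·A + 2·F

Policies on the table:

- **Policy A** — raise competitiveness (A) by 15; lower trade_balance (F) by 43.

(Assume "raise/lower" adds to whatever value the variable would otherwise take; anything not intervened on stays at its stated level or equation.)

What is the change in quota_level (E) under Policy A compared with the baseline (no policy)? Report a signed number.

-26

Baseline:
  Y = 127
  A = 89
  F = 60
  E = 47 − 127 + 4·89 + 2·60 = 396
Policy A (A + 15, F − 43):
  Y = 127
  A = 89 + 15 = 104
  F = 60 − 43 = 17
  E = 47 − 127 + 4·104 + 2·17 = 370
Change in E: 370 − 396 = -26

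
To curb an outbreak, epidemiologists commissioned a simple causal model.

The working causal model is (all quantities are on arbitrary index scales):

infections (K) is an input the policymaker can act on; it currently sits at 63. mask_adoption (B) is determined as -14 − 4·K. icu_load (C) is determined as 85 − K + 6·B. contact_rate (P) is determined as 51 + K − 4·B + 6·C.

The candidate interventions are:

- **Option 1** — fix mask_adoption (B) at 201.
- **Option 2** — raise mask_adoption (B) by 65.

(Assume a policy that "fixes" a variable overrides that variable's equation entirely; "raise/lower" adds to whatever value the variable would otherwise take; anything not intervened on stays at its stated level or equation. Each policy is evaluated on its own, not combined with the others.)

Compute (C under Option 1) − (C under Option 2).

2412

Option 1 (B := 201):
  K = 63
  B = 201
  C = 85 − 63 + 6·201 = 1228
Option 2 (B + 65):
  K = 63
  B = -14 − 4·63 (+65 from intervention) = -201
  C = 85 − 63 + 6·(-201) = -1184
C: 1228 − (-1184) = 2412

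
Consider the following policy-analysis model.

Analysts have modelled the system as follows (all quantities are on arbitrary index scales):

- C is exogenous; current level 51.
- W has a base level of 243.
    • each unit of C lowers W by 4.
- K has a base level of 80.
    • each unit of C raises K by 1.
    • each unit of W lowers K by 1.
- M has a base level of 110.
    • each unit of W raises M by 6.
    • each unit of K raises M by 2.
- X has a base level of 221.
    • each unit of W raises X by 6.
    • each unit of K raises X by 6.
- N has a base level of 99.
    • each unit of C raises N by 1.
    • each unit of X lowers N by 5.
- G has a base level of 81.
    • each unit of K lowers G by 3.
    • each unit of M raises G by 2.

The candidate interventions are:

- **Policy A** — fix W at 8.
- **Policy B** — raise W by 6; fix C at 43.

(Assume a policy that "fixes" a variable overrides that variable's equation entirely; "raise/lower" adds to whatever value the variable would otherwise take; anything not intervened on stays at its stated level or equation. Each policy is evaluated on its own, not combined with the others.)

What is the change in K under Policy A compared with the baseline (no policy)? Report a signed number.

31

Baseline:
  C = 51
  W = 243 − 4·51 = 39
  K = 80 + 51 − 39 = 92
Policy A (W := 8):
  C = 51
  W = 8
  K = 80 + 51 − 8 = 123
Change in K: 123 − 92 = 31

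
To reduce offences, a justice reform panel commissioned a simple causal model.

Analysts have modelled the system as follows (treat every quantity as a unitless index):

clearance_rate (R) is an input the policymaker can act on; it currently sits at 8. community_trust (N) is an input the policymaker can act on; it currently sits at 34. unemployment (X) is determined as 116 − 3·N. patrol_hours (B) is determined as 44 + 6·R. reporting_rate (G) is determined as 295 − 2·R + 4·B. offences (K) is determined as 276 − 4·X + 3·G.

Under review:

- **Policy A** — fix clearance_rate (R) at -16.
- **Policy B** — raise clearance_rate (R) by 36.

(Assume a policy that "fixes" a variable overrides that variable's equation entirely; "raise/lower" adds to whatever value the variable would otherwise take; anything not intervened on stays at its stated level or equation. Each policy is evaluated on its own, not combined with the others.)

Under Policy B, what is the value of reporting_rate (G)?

Policy B (R + 36):
  R = 8 + 36 = 44
  B = 44 + 6·44 = 308
  G = 295 − 2·44 + 4·308 = 1439

1439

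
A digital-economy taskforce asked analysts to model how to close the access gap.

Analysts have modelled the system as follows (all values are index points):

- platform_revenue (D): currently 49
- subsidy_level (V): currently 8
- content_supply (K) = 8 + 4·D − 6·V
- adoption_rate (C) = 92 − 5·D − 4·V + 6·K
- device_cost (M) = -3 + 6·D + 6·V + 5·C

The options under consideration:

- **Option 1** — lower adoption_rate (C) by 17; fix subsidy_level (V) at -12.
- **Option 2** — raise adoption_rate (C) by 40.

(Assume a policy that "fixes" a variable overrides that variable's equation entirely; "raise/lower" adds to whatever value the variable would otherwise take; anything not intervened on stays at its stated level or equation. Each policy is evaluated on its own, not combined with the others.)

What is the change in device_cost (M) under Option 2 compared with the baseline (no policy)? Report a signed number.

200

Baseline:
  D = 49
  V = 8
  K = 8 + 4·49 − 6·8 = 156
  C = 92 − 5·49 − 4·8 + 6·156 = 751
  M = -3 + 6·49 + 6·8 + 5·751 = 4094
Option 2 (C + 40):
  D = 49
  V = 8
  K = 8 + 4·49 − 6·8 = 156
  C = 92 − 5·49 − 4·8 + 6·156 (+40 from intervention) = 791
  M = -3 + 6·49 + 6·8 + 5·791 = 4294
Change in M: 4294 − 4094 = 200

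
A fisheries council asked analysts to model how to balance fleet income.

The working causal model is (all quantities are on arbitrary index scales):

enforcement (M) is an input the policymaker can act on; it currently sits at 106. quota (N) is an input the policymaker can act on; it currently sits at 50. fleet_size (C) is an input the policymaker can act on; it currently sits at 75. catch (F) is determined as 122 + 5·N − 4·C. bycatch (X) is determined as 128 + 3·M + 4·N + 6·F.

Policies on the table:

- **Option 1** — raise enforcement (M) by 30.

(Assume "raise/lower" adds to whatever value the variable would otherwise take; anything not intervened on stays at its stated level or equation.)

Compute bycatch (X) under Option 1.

Option 1 (M + 30):
  M = 106 + 30 = 136
  N = 50
  C = 75
  F = 122 + 5·50 − 4·75 = 72
  X = 128 + 3·136 + 4·50 + 6·72 = 1168

1168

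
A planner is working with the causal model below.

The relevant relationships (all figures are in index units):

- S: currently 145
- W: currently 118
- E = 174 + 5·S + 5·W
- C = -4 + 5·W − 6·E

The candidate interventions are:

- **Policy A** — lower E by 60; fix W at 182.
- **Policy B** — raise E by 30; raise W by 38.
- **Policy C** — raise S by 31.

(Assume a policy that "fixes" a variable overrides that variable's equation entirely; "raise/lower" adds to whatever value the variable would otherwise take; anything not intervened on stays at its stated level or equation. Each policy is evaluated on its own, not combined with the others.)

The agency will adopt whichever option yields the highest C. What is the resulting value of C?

Policy A (E − 60, W := 182):
  S = 145
  W = 182
  E = 174 + 5·145 + 5·182 (−60 from intervention) = 1749
  C = -4 + 5·182 − 6·1749 = -9588
Policy B (E + 30, W + 38):
  S = 145
  W = 118 + 38 = 156
  E = 174 + 5·145 + 5·156 (+30 from intervention) = 1709
  C = -4 + 5·156 − 6·1709 = -9478
Policy C (S + 31):
  S = 145 + 31 = 176
  W = 118
  E = 174 + 5·176 + 5·118 = 1644
  C = -4 + 5·118 − 6·1644 = -9278
Comparing — Policy A: C=-9588, Policy B: C=-9478, Policy C: C=-9278. Highest is -9278 (Policy C).

-9278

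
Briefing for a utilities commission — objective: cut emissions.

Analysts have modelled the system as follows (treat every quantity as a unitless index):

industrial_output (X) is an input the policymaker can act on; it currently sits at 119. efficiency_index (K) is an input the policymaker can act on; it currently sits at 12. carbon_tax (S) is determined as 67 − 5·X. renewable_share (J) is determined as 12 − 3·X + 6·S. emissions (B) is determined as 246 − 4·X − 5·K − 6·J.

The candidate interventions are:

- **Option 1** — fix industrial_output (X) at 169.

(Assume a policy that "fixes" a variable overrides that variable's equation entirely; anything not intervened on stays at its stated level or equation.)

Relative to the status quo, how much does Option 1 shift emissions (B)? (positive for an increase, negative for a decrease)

Baseline:
  X = 119
  K = 12
  S = 67 − 5·119 = -528
  J = 12 − 3·119 + 6·(-528) = -3513
  B = 246 − 4·119 − 5·12 − 6·(-3513) = 20788
Option 1 (X := 169):
  X = 169
  K = 12
  S = 67 − 5·169 = -778
  J = 12 − 3·169 + 6·(-778) = -5163
  B = 246 − 4·169 − 5·12 − 6·(-5163) = 30488
Change in B: 30488 − 20788 = 9700

9700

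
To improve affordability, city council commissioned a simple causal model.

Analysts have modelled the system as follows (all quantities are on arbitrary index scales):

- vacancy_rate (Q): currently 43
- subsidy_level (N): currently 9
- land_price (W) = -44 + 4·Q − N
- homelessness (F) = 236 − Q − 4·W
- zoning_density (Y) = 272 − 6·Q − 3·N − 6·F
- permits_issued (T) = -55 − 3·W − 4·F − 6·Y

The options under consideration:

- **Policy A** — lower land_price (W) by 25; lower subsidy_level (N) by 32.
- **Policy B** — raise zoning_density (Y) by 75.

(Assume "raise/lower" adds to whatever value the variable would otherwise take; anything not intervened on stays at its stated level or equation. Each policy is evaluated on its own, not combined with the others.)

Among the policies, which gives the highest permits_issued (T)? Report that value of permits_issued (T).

-9840

Policy A (W − 25, N − 32):
  Q = 43
  N = 9 − 32 = -23
  W = -44 + 4·43 − (-23) (−25 from intervention) = 126
  F = 236 − 43 − 4·126 = -311
  Y = 272 − 6·43 − 3·(-23) − 6·(-311) = 1949
  T = -55 − 3·126 − 4·(-311) − 6·1949 = -10883
Policy B (Y + 75):
  Q = 43
  N = 9
  W = -44 + 4·43 − 9 = 119
  F = 236 − 43 − 4·119 = -283
  Y = 272 − 6·43 − 3·9 − 6·(-283) (+75 from intervention) = 1760
  T = -55 − 3·119 − 4·(-283) − 6·1760 = -9840
Comparing — Policy A: T=-10883, Policy B: T=-9840. Highest is -9840 (Policy B).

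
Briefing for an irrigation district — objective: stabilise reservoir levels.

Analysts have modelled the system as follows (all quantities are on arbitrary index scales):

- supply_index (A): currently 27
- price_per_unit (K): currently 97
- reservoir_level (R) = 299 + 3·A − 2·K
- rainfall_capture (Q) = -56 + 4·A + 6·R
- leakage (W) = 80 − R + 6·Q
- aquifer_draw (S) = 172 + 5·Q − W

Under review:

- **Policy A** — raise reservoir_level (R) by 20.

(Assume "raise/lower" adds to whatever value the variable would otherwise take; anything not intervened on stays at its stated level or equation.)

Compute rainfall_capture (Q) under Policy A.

Policy A (R + 20):
  A = 27
  K = 97
  R = 299 + 3·27 − 2·97 (+20 from intervention) = 206
  Q = -56 + 4·27 + 6·206 = 1288

1288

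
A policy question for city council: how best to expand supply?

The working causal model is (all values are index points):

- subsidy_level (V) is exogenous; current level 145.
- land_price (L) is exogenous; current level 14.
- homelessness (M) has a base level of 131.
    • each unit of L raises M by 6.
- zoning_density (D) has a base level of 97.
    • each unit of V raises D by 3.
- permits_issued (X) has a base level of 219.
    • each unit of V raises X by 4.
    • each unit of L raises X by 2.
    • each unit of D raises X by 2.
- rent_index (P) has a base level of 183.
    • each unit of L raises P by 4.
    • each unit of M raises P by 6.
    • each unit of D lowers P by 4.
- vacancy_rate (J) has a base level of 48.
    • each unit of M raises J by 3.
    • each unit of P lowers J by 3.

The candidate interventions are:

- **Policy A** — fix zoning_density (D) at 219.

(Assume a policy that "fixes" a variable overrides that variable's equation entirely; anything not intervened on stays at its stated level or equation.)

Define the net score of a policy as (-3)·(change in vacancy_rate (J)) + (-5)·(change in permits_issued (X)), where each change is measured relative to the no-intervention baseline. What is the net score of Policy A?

14398

Baseline:
  V = 145
  L = 14
  M = 131 + 6·14 = 215
  D = 97 + 3·145 = 532
  X = 219 + 4·145 + 2·14 + 2·532 = 1891
  P = 183 + 4·14 + 6·215 − 4·532 = -599
  J = 48 + 3·215 − 3·(-599) = 2490
Policy A (D := 219):
  V = 145
  L = 14
  M = 131 + 6·14 = 215
  D = 219
  X = 219 + 4·145 + 2·14 + 2·219 = 1265
  P = 183 + 4·14 + 6·215 − 4·219 = 653
  J = 48 + 3·215 − 3·653 = -1266
ΔJ = -1266 − 2490 = -3756; ΔX = 1265 − 1891 = -626
Score = (-3)·(-3756) + (-5)·(-626) = 14398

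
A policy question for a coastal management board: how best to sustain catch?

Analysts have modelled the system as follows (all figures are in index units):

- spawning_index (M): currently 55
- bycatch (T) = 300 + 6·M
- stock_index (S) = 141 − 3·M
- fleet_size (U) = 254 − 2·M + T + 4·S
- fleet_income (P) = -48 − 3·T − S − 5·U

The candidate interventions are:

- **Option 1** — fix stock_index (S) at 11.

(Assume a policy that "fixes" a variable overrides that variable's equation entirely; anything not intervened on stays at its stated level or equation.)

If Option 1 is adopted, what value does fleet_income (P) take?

-6039

Option 1 (S := 11):
  M = 55
  T = 300 + 6·55 = 630
  S = 11
  U = 254 − 2·55 + 630 + 4·11 = 818
  P = -48 − 3·630 − 11 − 5·818 = -6039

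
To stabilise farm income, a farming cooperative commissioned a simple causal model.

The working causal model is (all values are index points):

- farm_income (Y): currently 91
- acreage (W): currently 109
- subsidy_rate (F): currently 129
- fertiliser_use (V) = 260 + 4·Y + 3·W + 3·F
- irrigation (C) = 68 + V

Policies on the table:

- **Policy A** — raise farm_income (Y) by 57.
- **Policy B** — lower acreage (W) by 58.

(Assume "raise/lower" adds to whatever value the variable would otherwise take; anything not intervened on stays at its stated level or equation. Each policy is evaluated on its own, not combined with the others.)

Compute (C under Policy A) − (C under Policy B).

402

Policy A (Y + 57):
  Y = 91 + 57 = 148
  W = 109
  F = 129
  V = 260 + 4·148 + 3·109 + 3·129 = 1566
  C = 68 + 1566 = 1634
Policy B (W − 58):
  Y = 91
  W = 109 − 58 = 51
  F = 129
  V = 260 + 4·91 + 3·51 + 3·129 = 1164
  C = 68 + 1164 = 1232
C: 1634 − 1232 = 402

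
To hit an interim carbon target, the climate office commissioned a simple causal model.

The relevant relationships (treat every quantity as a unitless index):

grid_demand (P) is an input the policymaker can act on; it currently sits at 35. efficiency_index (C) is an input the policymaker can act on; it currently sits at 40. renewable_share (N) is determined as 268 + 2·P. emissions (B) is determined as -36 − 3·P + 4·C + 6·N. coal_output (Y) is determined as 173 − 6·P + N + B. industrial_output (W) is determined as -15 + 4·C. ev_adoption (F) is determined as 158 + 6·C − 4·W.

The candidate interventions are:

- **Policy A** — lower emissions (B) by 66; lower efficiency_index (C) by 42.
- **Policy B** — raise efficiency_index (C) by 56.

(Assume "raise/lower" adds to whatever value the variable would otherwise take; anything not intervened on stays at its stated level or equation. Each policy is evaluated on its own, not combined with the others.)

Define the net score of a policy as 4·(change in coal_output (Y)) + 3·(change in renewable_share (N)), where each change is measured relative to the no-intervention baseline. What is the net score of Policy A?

Baseline:
  P = 35
  C = 40
  N = 268 + 2·35 = 338
  B = -36 − 3·35 + 4·40 + 6·338 = 2047
  Y = 173 − 6·35 + 338 + 2047 = 2348
Policy A (B − 66, C − 42):
  P = 35
  C = 40 − 42 = -2
  N = 268 + 2·35 = 338
  B = -36 − 3·35 + 4·(-2) + 6·338 (−66 from intervention) = 1813
  Y = 173 − 6·35 + 338 + 1813 = 2114
ΔY = 2114 − 2348 = -234; ΔN = 338 − 338 = 0
Score = 4·(-234) + 3·0 = -936

-936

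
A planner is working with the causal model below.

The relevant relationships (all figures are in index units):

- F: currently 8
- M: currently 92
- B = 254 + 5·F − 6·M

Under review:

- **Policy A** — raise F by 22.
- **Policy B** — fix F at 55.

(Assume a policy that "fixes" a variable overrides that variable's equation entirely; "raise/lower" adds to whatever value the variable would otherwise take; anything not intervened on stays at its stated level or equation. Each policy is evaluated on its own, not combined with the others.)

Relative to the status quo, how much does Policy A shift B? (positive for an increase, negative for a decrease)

110

Baseline:
  F = 8
  M = 92
  B = 254 + 5·8 − 6·92 = -258
Policy A (F + 22):
  F = 8 + 22 = 30
  M = 92
  B = 254 + 5·30 − 6·92 = -148
Change in B: -148 − (-258) = 110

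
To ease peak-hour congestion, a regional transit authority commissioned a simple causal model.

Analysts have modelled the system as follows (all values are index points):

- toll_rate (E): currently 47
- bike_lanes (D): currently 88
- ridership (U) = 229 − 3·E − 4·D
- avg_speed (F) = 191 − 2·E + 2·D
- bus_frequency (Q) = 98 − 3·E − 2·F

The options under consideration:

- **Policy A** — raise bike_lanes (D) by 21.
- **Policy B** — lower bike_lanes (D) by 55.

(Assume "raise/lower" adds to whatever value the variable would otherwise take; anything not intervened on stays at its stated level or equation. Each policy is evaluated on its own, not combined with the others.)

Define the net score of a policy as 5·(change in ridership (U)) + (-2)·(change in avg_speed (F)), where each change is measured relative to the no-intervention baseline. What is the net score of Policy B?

1320

Baseline:
  E = 47
  D = 88
  U = 229 − 3·47 − 4·88 = -264
  F = 191 − 2·47 + 2·88 = 273
Policy B (D − 55):
  E = 47
  D = 88 − 55 = 33
  U = 229 − 3·47 − 4·33 = -44
  F = 191 − 2·47 + 2·33 = 163
ΔU = -44 − (-264) = 220; ΔF = 163 − 273 = -110
Score = 5·220 + (-2)·(-110) = 1320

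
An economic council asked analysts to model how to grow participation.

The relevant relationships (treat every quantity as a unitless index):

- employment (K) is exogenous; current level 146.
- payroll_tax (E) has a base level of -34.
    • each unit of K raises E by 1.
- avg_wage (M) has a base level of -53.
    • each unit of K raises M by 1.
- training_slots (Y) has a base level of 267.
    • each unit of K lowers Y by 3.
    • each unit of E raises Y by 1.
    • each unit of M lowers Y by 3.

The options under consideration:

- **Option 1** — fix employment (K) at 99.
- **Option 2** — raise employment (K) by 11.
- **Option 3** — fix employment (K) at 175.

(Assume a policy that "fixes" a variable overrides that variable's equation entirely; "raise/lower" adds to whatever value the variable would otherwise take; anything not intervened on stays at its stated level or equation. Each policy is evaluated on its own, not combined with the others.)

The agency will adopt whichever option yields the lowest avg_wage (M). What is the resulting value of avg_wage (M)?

46

Option 1 (K := 99):
  K = 99
  M = -53 + 99 = 46
Option 2 (K + 11):
  K = 146 + 11 = 157
  M = -53 + 157 = 104
Option 3 (K := 175):
  K = 175
  M = -53 + 175 = 122
Comparing — Option 1: M=46, Option 2: M=104, Option 3: M=122. Lowest is 46 (Option 1).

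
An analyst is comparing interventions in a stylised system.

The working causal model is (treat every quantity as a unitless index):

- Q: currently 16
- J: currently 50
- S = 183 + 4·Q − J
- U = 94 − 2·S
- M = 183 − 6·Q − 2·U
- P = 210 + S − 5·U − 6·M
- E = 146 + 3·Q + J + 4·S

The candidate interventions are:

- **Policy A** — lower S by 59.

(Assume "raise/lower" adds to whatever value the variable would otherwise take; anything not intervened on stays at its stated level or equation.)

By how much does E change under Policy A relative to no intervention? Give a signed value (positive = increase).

-236

Baseline:
  Q = 16
  J = 50
  S = 183 + 4·16 − 50 = 197
  E = 146 + 3·16 + 50 + 4·197 = 1032
Policy A (S − 59):
  Q = 16
  J = 50
  S = 183 + 4·16 − 50 (−59 from intervention) = 138
  E = 146 + 3·16 + 50 + 4·138 = 796
Change in E: 796 − 1032 = -236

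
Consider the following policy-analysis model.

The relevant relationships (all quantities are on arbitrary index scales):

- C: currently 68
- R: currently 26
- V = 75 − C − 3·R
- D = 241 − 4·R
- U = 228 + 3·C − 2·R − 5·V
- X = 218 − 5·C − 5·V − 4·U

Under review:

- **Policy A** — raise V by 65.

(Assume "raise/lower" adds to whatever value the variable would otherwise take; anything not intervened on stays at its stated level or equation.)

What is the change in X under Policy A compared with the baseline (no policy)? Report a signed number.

975

Baseline:
  C = 68
  R = 26
  V = 75 − 68 − 3·26 = -71
  U = 228 + 3·68 − 2·26 − 5·(-71) = 735
  X = 218 − 5·68 − 5·(-71) − 4·735 = -2707
Policy A (V + 65):
  C = 68
  R = 26
  V = 75 − 68 − 3·26 (+65 from intervention) = -6
  U = 228 + 3·68 − 2·26 − 5·(-6) = 410
  X = 218 − 5·68 − 5·(-6) − 4·410 = -1732
Change in X: -1732 − (-2707) = 975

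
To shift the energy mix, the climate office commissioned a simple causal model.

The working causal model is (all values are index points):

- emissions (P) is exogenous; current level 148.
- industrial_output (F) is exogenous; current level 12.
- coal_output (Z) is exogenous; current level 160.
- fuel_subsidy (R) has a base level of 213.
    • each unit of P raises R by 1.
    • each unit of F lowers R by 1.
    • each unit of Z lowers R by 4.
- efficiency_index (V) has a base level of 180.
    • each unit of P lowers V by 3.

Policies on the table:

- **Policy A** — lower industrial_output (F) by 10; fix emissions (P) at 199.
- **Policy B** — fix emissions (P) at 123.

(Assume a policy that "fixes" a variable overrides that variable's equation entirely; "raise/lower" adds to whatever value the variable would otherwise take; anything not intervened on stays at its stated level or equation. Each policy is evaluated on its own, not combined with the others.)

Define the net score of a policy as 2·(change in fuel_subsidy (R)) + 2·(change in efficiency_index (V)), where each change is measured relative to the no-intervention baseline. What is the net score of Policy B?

100

Baseline:
  P = 148
  F = 12
  Z = 160
  R = 213 + 148 − 12 − 4·160 = -291
  V = 180 − 3·148 = -264
Policy B (P := 123):
  P = 123
  F = 12
  Z = 160
  R = 213 + 123 − 12 − 4·160 = -316
  V = 180 − 3·123 = -189
ΔR = -316 − (-291) = -25; ΔV = -189 − (-264) = 75
Score = 2·(-25) + 2·75 = 100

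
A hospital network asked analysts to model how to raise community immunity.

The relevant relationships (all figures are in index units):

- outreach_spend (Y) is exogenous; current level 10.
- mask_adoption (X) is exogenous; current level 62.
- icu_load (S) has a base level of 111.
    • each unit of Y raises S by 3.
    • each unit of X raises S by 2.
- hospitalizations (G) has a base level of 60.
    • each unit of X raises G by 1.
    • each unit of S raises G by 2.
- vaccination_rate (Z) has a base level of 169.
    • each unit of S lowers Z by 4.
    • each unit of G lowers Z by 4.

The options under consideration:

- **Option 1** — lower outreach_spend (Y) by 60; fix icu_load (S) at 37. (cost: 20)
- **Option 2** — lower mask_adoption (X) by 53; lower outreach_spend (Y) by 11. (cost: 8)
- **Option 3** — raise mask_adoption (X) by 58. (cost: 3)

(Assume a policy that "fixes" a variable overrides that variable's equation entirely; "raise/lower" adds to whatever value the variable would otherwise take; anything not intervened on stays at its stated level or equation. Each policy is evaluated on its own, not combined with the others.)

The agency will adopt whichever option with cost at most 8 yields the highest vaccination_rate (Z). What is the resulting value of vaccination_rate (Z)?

-1619

Option 2 (X − 53, Y − 11):
  Y = 10 − 11 = -1
  X = 62 − 53 = 9
  S = 111 + 3·(-1) + 2·9 = 126
  G = 60 + 9 + 2·126 = 321
  Z = 169 − 4·126 − 4·321 = -1619
Option 3 (X + 58):
  Y = 10
  X = 62 + 58 = 120
  S = 111 + 3·10 + 2·120 = 381
  G = 60 + 120 + 2·381 = 942
  Z = 169 − 4·381 − 4·942 = -5123
Comparing — Option 2: Z=-1619, Option 3: Z=-5123. Highest is -1619 (Option 2).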